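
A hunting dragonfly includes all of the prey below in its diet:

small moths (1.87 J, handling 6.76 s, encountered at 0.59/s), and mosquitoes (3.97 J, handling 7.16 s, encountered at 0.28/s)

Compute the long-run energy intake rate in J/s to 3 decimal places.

R = (0.59×1.87 + 0.28×3.97) / (1 + 0.59×6.76 + 0.28×7.16) = 2.215/6.993 = 0.3167 J/s.

0.317 J/s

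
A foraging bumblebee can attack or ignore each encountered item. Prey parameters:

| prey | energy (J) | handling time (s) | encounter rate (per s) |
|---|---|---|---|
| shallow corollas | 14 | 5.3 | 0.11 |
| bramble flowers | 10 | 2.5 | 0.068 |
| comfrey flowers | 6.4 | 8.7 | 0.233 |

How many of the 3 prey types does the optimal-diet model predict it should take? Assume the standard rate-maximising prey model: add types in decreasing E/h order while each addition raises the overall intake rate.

2

E/h in descending order: bramble flowers 4, shallow corollas 2.64, comfrey flowers 0.736 J/s. The optimal diet is the largest prefix of this list for which every included type satisfies E_i/h_i > R on the types above it.
Rate on top 1: 0.5812. shallow corollas: 2.64 > 0.5812 → include.
Rate on top 2: 1.266. comfrey flowers: 0.736 < 1.266 → exclude; stop.
Optimal diet: bramble flowers, shallow corollas — 2 of 3 types.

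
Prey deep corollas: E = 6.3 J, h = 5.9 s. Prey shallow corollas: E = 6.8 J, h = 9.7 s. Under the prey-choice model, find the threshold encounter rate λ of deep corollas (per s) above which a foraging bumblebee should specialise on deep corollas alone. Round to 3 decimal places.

0.324 per s

Drop shallow corollas once their profitability E₂/h₂ falls below the rate achievable on deep corollas alone: E₂/h₂ = λE₁/(1 + λh₁).
Solve for λ: λE₁h₂ = E₂(1 + λh₁) → λ(E₁h₂ − E₂h₁) = E₂ → λ = E₂/(E₁h₂ − E₂h₁).
λ = 6.8/(6.3×9.7 − 6.8×5.9) = 6.8/20.99 = 0.324 per s.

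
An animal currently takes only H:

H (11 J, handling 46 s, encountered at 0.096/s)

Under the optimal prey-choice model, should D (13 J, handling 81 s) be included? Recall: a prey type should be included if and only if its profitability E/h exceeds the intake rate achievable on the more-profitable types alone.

Intake rate on the current diet: R = (0.096×11) / (1 + 0.096×46) = 1.056/5.416 = 0.195 J/s.
D: E/h = 13/81 = 0.1605 J/s.
0.1605 < 0.195, so adding D would lower the average — exclude it.

No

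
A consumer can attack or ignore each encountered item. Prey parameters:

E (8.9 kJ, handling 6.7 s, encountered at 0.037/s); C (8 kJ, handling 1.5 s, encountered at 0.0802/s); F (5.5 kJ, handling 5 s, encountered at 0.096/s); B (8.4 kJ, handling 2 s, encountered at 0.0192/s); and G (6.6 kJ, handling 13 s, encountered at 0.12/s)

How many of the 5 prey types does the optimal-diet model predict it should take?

4

Profitabilities (E/h, kJ/s): C 5.33, B 4.2, E 1.33, F 1.1, G 0.508. Add prey in this order while the next type's profitability exceeds the intake rate on those already taken.
Rate on top 1: 0.5727. B: 4.2 > 0.5727 → include.
Rate on top 2: 0.6929. E: 1.33 > 0.6929 → include.
Rate on top 3: 0.8049. F: 1.1 > 0.8049 → include.
Rate on top 4: 0.88. G: 0.508 < 0.88 → exclude; stop.
Optimal diet: C, B, E, F — 4 of 5 types.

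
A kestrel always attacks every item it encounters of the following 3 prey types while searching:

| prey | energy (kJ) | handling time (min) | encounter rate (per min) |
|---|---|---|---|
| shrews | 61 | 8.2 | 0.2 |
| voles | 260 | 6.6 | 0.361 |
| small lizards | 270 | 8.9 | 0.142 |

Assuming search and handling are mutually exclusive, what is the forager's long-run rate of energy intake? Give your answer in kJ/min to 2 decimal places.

Energy encountered per unit search time: 0.2×61 + 0.361×260 + 0.142×270 = 144.4 kJ/min.
Handling time per unit search time: 0.2×8.2 + 0.361×6.6 + 0.142×8.9 = 5.286.
Rate = 144.4/(1 + 5.286) = 22.97 kJ/min.

22.97 kJ/min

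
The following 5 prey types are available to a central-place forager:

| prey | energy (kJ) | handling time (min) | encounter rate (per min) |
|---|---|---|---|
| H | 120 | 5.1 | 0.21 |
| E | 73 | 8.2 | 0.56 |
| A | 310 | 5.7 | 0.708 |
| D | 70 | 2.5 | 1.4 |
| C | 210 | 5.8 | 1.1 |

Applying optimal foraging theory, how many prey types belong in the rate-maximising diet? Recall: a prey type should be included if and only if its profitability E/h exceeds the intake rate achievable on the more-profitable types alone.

Profitabilities (E/h, kJ/min): A 54.4, C 36.2, D 28, H 23.5, E 8.9. Add prey in this order while the next type's profitability exceeds the intake rate on those already taken.
Rate on top 1: 43.59. C: 36.2 < 43.59 → exclude; stop.
Optimal diet: A — 1 of 5 types.

1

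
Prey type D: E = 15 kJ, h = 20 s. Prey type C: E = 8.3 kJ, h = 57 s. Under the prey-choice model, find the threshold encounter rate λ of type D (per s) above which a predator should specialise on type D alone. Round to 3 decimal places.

Drop type C once their profitability E₂/h₂ falls below the rate achievable on type D alone: E₂/h₂ = λE₁/(1 + λh₁).
Solve for λ: λE₁h₂ = E₂(1 + λh₁) → λ(E₁h₂ − E₂h₁) = E₂ → λ = E₂/(E₁h₂ − E₂h₁).
λ = 8.3/(15×57 − 8.3×20) = 8.3/689 = 0.01205 per s.

0.012 per s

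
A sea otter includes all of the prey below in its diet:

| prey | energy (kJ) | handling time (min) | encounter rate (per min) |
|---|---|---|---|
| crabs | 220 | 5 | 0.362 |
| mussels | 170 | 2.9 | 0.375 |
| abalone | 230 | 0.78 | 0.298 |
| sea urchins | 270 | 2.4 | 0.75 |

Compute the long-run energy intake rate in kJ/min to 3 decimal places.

69.888 kJ/min

R = Σλ_iE_i / (1 + Σλ_ih_i)
Numerator: 0.362×220 + 0.375×170 + 0.298×230 + 0.75×270 = 414.4
Denominator: 1 + 0.362×5 + 0.375×2.9 + 0.298×0.78 + 0.75×2.4 = 5.93
R = 414.4/5.93 = 69.89 kJ/min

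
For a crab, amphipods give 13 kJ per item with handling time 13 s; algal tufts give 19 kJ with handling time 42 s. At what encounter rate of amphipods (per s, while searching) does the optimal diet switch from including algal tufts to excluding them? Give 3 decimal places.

Drop algal tufts once their profitability E₂/h₂ falls below the rate achievable on amphipods alone: E₂/h₂ = λE₁/(1 + λh₁).
Solve for λ: λE₁h₂ = E₂(1 + λh₁) → λ(E₁h₂ − E₂h₁) = E₂ → λ = E₂/(E₁h₂ − E₂h₁).
λ = 19/(13×42 − 19×13) = 19/299 = 0.06355 per s.

0.064 per s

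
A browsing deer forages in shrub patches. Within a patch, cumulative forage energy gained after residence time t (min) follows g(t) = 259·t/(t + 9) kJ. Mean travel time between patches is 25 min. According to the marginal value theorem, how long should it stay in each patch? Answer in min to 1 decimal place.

Optimal t* satisfies g'(t*) = g(t*)/(T + t*).
g'(t) = 259·9/(t + 9)². Setting 259·9/(t+9)² = 259t/[(t+9)(25+t)] gives 9(25+t) = t(t+9), so t² = 9×25 = 225.
t* = √225 = 15 min.

15.0 min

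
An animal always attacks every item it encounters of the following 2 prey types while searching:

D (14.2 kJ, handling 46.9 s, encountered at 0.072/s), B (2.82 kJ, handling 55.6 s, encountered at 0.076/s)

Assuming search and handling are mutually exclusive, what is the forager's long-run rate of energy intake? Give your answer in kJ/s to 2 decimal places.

R = (0.072×14.2 + 0.076×2.82) / (1 + 0.072×46.9 + 0.076×55.6) = 1.237/8.602 = 0.1438 kJ/s.

0.14 kJ/s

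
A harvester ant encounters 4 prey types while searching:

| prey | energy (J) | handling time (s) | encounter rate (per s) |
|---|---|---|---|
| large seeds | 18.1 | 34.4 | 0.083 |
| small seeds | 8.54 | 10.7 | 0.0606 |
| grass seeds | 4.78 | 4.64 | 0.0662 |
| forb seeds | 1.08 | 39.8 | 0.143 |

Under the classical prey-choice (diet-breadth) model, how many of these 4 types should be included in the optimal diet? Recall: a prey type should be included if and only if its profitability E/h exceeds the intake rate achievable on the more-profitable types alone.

3

Profitabilities (E/h, J/s): grass seeds 1.03, small seeds 0.798, large seeds 0.526, forb seeds 0.0271. Add prey in this order while the next type's profitability exceeds the intake rate on those already taken.
Rate on top 1: 0.2421. small seeds: 0.798 > 0.2421 → include.
Rate on top 2: 0.4264. large seeds: 0.526 > 0.4264 → include.
Rate on top 3: 0.4856. forb seeds: 0.0271 < 0.4856 → exclude; stop.
Optimal diet: grass seeds, small seeds, large seeds — 3 of 4 types.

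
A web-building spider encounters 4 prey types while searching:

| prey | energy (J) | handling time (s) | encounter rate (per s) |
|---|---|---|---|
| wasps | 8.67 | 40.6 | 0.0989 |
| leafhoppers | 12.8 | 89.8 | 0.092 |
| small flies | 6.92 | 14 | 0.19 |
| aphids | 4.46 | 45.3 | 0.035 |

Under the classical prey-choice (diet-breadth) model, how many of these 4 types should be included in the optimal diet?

E/h in descending order: small flies 0.494, wasps 0.214, leafhoppers 0.143, aphids 0.0985 J/s. The optimal diet is the largest prefix of this list for which every included type satisfies E_i/h_i > R on the types above it.
Rate on top 1: 0.3592. wasps: 0.214 < 0.3592 → exclude; stop.
Optimal diet: small flies — 1 of 4 types.

1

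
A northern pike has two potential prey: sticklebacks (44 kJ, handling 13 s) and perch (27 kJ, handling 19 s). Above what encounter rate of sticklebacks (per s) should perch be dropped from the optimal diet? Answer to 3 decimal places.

0.056 per s

At the threshold, the rate on sticklebacks alone equals the profitability of perch: λ·44/(1 + λ·13) = 27/19 = 1.421.
Rearranging, λ(44 − 1.421×13) = 1.421, so λ = 1.421/25.53 = 0.05567 per s.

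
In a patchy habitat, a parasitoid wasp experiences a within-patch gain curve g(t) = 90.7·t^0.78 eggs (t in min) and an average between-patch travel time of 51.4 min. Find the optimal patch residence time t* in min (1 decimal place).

182.2 min

Optimal t* satisfies g'(t*) = g(t*)/(T + t*).
g'(t) = 0.78·90.7·t^-0.22. Setting 0.78·90.7·t^-0.22 = 90.7·t^0.78/(51.4+t) gives 0.78(51.4+t) = t, so 0.22·t = 0.78×51.4.
t* = 0.78×51.4/0.22 = 182.2 min.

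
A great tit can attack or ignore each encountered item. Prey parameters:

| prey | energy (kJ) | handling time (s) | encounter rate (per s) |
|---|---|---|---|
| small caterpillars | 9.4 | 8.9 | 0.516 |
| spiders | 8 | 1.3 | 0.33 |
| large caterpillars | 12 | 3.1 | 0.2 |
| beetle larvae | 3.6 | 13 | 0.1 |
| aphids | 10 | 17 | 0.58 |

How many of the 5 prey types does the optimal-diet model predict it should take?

2

Rank by E/h (kJ/s): spiders 6.15, large caterpillars 3.87, small caterpillars 1.06, aphids 0.588, beetle larvae 0.277. Include each in turn until the next type's E/h falls below the running intake rate.
Rate on top 1: 1.847. large caterpillars: 3.87 > 1.847 → include.
Rate on top 2: 2.46. small caterpillars: 1.06 < 2.46 → exclude; stop.
Optimal diet: spiders, large caterpillars — 2 of 5 types.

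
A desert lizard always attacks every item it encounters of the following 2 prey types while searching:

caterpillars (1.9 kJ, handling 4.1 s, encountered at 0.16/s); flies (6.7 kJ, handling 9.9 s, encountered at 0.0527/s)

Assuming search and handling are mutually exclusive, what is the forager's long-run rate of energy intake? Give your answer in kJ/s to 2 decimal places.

0.30 kJ/s

R = (0.16×1.9 + 0.0527×6.7) / (1 + 0.16×4.1 + 0.0527×9.9) = 0.6571/2.178 = 0.3017 kJ/s.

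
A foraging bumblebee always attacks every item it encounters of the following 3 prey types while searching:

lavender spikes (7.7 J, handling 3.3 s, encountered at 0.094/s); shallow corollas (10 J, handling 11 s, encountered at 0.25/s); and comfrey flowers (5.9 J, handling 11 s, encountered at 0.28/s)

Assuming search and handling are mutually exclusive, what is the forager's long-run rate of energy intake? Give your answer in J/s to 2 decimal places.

Energy encountered per unit search time: 0.094×7.7 + 0.25×10 + 0.28×5.9 = 4.876 J/s.
Handling time per unit search time: 0.094×3.3 + 0.25×11 + 0.28×11 = 6.14.
Rate = 4.876/(1 + 6.14) = 0.6829 J/s.

0.68 J/s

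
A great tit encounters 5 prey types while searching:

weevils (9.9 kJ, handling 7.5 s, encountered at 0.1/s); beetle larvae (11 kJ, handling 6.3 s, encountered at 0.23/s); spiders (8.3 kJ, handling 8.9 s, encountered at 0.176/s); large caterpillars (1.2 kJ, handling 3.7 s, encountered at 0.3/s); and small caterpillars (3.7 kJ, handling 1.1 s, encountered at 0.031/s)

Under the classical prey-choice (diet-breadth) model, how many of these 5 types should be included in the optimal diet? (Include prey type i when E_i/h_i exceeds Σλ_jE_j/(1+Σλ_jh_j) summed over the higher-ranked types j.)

Rank by E/h (kJ/s): small caterpillars 3.36, beetle larvae 1.75, weevils 1.32, spiders 0.933, large caterpillars 0.324. Include each in turn until the next type's E/h falls below the running intake rate.
Rate on top 1: 0.1109. beetle larvae: 1.75 > 0.1109 → include.
Rate on top 2: 1.065. weevils: 1.32 > 1.065 → include.
Rate on top 3: 1.124. spiders: 0.933 < 1.124 → exclude; stop.
Optimal diet: small caterpillars, beetle larvae, weevils — 3 of 5 types.

3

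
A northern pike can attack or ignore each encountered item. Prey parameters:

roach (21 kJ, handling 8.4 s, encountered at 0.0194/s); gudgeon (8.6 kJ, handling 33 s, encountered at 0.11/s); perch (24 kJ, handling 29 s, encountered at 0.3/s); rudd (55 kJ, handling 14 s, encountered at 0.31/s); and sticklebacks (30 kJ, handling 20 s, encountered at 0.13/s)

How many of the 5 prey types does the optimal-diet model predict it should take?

Profitabilities (E/h, kJ/s): rudd 3.93, roach 2.5, sticklebacks 1.5, perch 0.828, gudgeon 0.261. Add prey in this order while the next type's profitability exceeds the intake rate on those already taken.
Rate on top 1: 3.193. roach: 2.5 < 3.193 → exclude; stop.
Optimal diet: rudd — 1 of 5 types.

1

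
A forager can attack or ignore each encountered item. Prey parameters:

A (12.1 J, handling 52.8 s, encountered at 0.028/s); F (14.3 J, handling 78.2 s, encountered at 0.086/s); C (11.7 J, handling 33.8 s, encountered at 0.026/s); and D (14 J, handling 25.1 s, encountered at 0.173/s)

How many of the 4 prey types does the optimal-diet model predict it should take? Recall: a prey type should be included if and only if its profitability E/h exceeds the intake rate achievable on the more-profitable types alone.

1

Profitabilities (E/h, J/s): D 0.558, C 0.346, A 0.229, F 0.183. Add prey in this order while the next type's profitability exceeds the intake rate on those already taken.
Rate on top 1: 0.4534. C: 0.346 < 0.4534 → exclude; stop.
Optimal diet: D — 1 of 4 types.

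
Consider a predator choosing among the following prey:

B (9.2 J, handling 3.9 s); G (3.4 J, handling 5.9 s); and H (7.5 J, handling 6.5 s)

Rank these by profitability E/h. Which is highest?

B

In descending order of E/h:
B: 9.2/3.9 = 2.36 J/s
H: 7.5/6.5 = 1.15 J/s
G: 3.4/5.9 = 0.576 J/s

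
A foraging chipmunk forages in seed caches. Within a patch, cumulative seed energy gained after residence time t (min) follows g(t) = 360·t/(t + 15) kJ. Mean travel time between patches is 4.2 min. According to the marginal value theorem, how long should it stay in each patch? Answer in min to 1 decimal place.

7.9 min

Maximise g(t)/(T+t): set derivative to zero → g'(t)(T+t) = g(t).
g'(t) = 360·15/(t + 15)². Setting 360·15/(t+15)² = 360t/[(t+15)(4.2+t)] gives 15(4.2+t) = t(t+15), so t² = 15×4.2 = 63.
t* = √63 = 7.937 min.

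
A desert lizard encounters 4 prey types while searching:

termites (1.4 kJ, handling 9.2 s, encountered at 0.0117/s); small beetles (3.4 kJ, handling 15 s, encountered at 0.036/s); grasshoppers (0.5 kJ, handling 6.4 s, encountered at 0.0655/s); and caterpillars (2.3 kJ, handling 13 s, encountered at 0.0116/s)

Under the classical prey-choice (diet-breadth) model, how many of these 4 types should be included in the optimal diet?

E/h in descending order: small beetles 0.227, caterpillars 0.177, termites 0.152, grasshoppers 0.0781 kJ/s. The optimal diet is the largest prefix of this list for which every included type satisfies E_i/h_i > R on the types above it.
Rate on top 1: 0.07948. caterpillars: 0.177 > 0.07948 → include.
Rate on top 2: 0.08817. termites: 0.152 > 0.08817 → include.
Rate on top 3: 0.092. grasshoppers: 0.0781 < 0.092 → exclude; stop.
Optimal diet: small beetles, caterpillars, termites — 3 of 4 types.

3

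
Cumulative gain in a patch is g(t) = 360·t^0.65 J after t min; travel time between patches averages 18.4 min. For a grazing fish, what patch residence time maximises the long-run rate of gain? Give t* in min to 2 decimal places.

By the marginal value theorem, leave when the instantaneous gain rate g'(t) equals the habitat-wide average g(t)/(T + t).
g'(t) = 0.65·360·t^-0.35. Setting 0.65·360·t^-0.35 = 360·t^0.65/(18.4+t) gives 0.65(18.4+t) = t, so 0.35·t = 0.65×18.4.
t* = 0.65×18.4/0.35 = 34.17 min.

34.17 min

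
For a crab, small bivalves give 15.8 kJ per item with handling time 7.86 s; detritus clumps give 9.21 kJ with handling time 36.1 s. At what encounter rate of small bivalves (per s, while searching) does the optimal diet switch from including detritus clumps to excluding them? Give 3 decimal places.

0.018 per s

The zero-one rule: include detritus clumps iff E₂/h₂ > λE₁/(1+λh₁). Equality gives the switch point.
λE₁h₂ = E₂ + λE₂h₁ ⇒ λ = E₂/(E₁h₂ − E₂h₁) = 9.21/(570.4 − 72.39) = 0.01849 per s.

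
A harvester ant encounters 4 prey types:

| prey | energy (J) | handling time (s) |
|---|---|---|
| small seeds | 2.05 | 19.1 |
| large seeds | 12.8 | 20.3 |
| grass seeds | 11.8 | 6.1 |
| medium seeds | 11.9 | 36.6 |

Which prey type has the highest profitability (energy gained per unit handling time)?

Profitability E/h (J/s): small seeds = 2.05/19.1 = 0.107, large seeds = 12.8/20.3 = 0.631, grass seeds = 11.8/6.1 = 1.93, medium seeds = 11.9/36.6 = 0.325.
Ranked: grass seeds > large seeds > medium seeds > small seeds.

grass seeds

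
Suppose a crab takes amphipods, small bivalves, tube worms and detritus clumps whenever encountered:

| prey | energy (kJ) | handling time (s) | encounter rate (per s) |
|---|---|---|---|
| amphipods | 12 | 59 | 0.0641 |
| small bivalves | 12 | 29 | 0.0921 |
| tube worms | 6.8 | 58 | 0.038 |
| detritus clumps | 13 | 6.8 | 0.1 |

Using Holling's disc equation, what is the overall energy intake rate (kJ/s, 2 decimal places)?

R = Σλ_iE_i / (1 + Σλ_ih_i)
Numerator: 0.0641×12 + 0.0921×12 + 0.038×6.8 + 0.1×13 = 3.433
Denominator: 1 + 0.0641×59 + 0.0921×29 + 0.038×58 + 0.1×6.8 = 10.34
R = 3.433/10.34 = 0.3321 kJ/s

0.33 kJ/s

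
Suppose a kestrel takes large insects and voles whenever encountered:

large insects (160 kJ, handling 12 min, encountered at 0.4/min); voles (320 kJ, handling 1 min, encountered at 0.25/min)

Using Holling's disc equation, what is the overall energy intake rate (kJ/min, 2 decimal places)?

23.80 kJ/min

Energy encountered per unit search time: 0.4×160 + 0.25×320 = 144 kJ/min.
Handling time per unit search time: 0.4×12 + 0.25×1 = 5.05.
Rate = 144/(1 + 5.05) = 23.8 kJ/min.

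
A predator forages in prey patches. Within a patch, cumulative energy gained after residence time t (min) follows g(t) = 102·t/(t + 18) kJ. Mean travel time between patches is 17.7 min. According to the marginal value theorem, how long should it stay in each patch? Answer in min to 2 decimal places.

17.85 min

Maximise g(t)/(T+t): set derivative to zero → g'(t)(T+t) = g(t).
g'(t) = 102·18/(t + 18)². Setting 102·18/(t+18)² = 102t/[(t+18)(17.7+t)] gives 18(17.7+t) = t(t+18), so t² = 18×17.7 = 318.6.
t* = √318.6 = 17.85 min.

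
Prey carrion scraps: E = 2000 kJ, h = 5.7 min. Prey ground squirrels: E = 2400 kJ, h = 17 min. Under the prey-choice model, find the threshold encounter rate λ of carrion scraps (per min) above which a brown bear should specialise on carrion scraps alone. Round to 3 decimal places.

At the threshold, the rate on carrion scraps alone equals the profitability of ground squirrels: λ·2000/(1 + λ·5.7) = 2400/17 = 141.2.
Rearranging, λ(2000 − 141.2×5.7) = 141.2, so λ = 141.2/1195 = 0.1181 per min.

0.118 per min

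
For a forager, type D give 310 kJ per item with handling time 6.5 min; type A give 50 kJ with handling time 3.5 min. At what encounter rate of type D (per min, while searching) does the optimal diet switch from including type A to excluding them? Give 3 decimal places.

Drop type A once their profitability E₂/h₂ falls below the rate achievable on type D alone: E₂/h₂ = λE₁/(1 + λh₁).
Solve for λ: λE₁h₂ = E₂(1 + λh₁) → λ(E₁h₂ − E₂h₁) = E₂ → λ = E₂/(E₁h₂ − E₂h₁).
λ = 50/(310×3.5 − 50×6.5) = 50/760 = 0.06579 per min.

0.066 per min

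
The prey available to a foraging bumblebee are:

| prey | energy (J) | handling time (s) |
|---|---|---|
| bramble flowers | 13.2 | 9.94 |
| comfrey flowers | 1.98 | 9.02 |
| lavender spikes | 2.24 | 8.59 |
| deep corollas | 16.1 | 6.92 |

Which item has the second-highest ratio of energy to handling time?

In descending order of E/h:
deep corollas: 16.1/6.92 = 2.33 J/s
bramble flowers: 13.2/9.94 = 1.33 J/s
lavender spikes: 2.24/8.59 = 0.261 J/s
comfrey flowers: 1.98/9.02 = 0.22 J/s

bramble flowers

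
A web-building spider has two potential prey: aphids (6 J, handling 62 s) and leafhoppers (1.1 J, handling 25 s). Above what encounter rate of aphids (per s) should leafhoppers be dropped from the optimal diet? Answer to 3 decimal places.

0.013 per s

At the threshold, the rate on aphids alone equals the profitability of leafhoppers: λ·6/(1 + λ·62) = 1.1/25 = 0.044.
Rearranging, λ(6 − 0.044×62) = 0.044, so λ = 0.044/3.272 = 0.01345 per s.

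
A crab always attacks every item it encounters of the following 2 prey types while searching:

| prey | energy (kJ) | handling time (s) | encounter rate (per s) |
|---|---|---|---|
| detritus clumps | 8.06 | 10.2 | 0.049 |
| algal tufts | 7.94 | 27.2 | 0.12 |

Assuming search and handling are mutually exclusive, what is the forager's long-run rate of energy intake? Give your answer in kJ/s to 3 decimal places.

R = Σλ_iE_i / (1 + Σλ_ih_i)
Numerator: 0.049×8.06 + 0.12×7.94 = 1.348
Denominator: 1 + 0.049×10.2 + 0.12×27.2 = 4.764
R = 1.348/4.764 = 0.2829 kJ/s

0.283 kJ/s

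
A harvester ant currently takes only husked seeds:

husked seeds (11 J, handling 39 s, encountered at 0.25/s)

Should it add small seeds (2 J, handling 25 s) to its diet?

No

On husked seeds alone, R = ΣλE/(1+Σλh) = 2.75/10.75 = 0.2558 J/s.
Profitability of small seeds: 2/25 = 0.08 J/s.
Since 0.08 < R, time spent handling small seeds is better spent searching.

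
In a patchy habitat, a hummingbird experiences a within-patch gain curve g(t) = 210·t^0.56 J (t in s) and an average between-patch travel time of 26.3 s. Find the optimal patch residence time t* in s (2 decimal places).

Optimal t* satisfies g'(t*) = g(t*)/(T + t*).
g'(t) = 0.56·210·t^-0.44. Setting 0.56·210·t^-0.44 = 210·t^0.56/(26.3+t) gives 0.56(26.3+t) = t, so 0.44·t = 0.56×26.3.
t* = 0.56×26.3/0.44 = 33.47 s.

33.47 s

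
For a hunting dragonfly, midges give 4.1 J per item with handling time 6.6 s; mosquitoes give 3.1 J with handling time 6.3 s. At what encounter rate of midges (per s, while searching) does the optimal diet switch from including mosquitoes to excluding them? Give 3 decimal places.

The zero-one rule: include mosquitoes iff E₂/h₂ > λE₁/(1+λh₁). Equality gives the switch point.
λE₁h₂ = E₂ + λE₂h₁ ⇒ λ = E₂/(E₁h₂ − E₂h₁) = 3.1/(25.83 − 20.46) = 0.5773 per s.

0.577 per s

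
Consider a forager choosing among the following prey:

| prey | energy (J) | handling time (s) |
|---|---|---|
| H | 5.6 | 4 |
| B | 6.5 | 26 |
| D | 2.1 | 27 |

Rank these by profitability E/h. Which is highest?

H

In descending order of E/h:
H: 5.6/4 = 1.4 J/s
B: 6.5/26 = 0.25 J/s
D: 2.1/27 = 0.0778 J/s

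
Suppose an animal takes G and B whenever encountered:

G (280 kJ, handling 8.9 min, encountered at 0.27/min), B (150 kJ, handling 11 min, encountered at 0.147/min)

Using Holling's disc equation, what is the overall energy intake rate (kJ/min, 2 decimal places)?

19.45 kJ/min

Energy encountered per unit search time: 0.27×280 + 0.147×150 = 97.65 kJ/min.
Handling time per unit search time: 0.27×8.9 + 0.147×11 = 4.02.
Rate = 97.65/(1 + 4.02) = 19.45 kJ/min.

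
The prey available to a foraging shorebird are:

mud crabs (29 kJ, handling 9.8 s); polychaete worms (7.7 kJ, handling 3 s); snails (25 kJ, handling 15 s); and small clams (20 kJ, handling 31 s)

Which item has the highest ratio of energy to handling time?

mud crabs

Profitability E/h (kJ/s): mud crabs = 29/9.8 = 2.96, polychaete worms = 7.7/3 = 2.57, snails = 25/15 = 1.67, small clams = 20/31 = 0.645.
Ranked: mud crabs > polychaete worms > snails > small clams.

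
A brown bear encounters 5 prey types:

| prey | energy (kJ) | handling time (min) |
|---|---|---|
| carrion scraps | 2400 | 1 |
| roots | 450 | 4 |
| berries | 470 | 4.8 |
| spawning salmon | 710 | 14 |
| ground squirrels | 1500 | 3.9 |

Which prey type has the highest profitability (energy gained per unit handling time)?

carrion scraps

Profitability E/h (kJ/min): carrion scraps = 2400/1 = 2.4e+03, roots = 450/4 = 112, berries = 470/4.8 = 97.9, spawning salmon = 710/14 = 50.7, ground squirrels = 1500/3.9 = 385.
Ranked: carrion scraps > ground squirrels > roots > berries > spawning salmon.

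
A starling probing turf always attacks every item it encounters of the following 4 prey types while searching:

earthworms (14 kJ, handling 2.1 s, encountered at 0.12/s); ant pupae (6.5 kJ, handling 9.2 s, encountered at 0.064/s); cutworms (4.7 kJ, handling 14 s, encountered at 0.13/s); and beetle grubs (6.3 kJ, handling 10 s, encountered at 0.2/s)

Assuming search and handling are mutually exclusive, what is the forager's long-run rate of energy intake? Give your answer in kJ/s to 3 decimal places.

0.701 kJ/s

R = (0.12×14 + 0.064×6.5 + 0.13×4.7 + 0.2×6.3) / (1 + 0.12×2.1 + 0.064×9.2 + 0.13×14 + 0.2×10) = 3.967/5.661 = 0.7008 kJ/s.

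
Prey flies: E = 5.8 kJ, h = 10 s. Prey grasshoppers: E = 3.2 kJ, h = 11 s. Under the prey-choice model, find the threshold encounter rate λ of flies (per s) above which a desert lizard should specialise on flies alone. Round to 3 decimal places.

0.101 per s

Drop grasshoppers once their profitability E₂/h₂ falls below the rate achievable on flies alone: E₂/h₂ = λE₁/(1 + λh₁).
Solve for λ: λE₁h₂ = E₂(1 + λh₁) → λ(E₁h₂ − E₂h₁) = E₂ → λ = E₂/(E₁h₂ − E₂h₁).
λ = 3.2/(5.8×11 − 3.2×10) = 3.2/31.8 = 0.1006 per s.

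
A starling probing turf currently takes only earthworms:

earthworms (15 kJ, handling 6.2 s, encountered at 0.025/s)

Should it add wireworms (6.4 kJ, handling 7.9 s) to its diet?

Yes

Intake rate on the current diet: R = (0.025×15) / (1 + 0.025×6.2) = 0.375/1.155 = 0.3247 kJ/s.
wireworms: E/h = 6.4/7.9 = 0.8101 kJ/s.
0.8101 > 0.3247, so adding wireworms raises the average — include it.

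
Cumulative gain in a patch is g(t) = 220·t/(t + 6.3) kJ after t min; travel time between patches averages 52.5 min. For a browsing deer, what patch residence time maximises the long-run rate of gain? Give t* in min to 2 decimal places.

18.19 min

By the marginal value theorem, leave when the instantaneous gain rate g'(t) equals the habitat-wide average g(t)/(T + t).
g'(t) = 220·6.3/(t + 6.3)². Setting 220·6.3/(t+6.3)² = 220t/[(t+6.3)(52.5+t)] gives 6.3(52.5+t) = t(t+6.3), so t² = 6.3×52.5 = 330.8.
t* = √330.8 = 18.19 min.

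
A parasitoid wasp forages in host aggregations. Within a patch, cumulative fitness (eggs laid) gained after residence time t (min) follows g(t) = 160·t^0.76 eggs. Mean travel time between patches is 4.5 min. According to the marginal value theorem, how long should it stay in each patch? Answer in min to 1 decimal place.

14.2 min

By the marginal value theorem, leave when the instantaneous gain rate g'(t) equals the habitat-wide average g(t)/(T + t).
g'(t) = 0.76·160·t^-0.24. Setting 0.76·160·t^-0.24 = 160·t^0.76/(4.5+t) gives 0.76(4.5+t) = t, so 0.24·t = 0.76×4.5.
t* = 0.76×4.5/0.24 = 14.25 min.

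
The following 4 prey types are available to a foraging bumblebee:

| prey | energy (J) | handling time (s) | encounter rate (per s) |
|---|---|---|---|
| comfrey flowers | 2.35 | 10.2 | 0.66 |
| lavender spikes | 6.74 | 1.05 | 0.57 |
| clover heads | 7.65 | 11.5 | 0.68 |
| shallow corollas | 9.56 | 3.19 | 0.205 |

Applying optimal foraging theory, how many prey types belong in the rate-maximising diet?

Rank by E/h (J/s): lavender spikes 6.42, shallow corollas 3, clover heads 0.665, comfrey flowers 0.23. Include each in turn until the next type's E/h falls below the running intake rate.
Rate on top 1: 2.403. shallow corollas: 3 > 2.403 → include.
Rate on top 2: 2.576. clover heads: 0.665 < 2.576 → exclude; stop.
Optimal diet: lavender spikes, shallow corollas — 2 of 4 types.

2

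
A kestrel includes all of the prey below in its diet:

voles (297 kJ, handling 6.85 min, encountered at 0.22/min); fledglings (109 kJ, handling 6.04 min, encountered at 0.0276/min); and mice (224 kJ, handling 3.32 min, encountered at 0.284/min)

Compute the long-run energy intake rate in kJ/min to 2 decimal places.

Energy encountered per unit search time: 0.22×297 + 0.0276×109 + 0.284×224 = 132 kJ/min.
Handling time per unit search time: 0.22×6.85 + 0.0276×6.04 + 0.284×3.32 = 2.617.
Rate = 132/(1 + 2.617) = 36.49 kJ/min.

36.49 kJ/min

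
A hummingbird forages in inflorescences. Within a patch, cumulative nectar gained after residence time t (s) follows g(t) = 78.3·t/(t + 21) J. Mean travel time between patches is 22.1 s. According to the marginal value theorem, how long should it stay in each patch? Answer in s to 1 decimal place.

21.5 s

Maximise g(t)/(T+t): set derivative to zero → g'(t)(T+t) = g(t).
g'(t) = 78.3·21/(t + 21)². Setting 78.3·21/(t+21)² = 78.3t/[(t+21)(22.1+t)] gives 21(22.1+t) = t(t+21), so t² = 21×22.1 = 464.1.
t* = √464.1 = 21.54 s.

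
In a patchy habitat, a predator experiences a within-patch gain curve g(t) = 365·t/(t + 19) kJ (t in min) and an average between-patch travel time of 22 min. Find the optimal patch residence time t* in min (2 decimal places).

20.45 min

Maximise g(t)/(T+t): set derivative to zero → g'(t)(T+t) = g(t).
g'(t) = 365·19/(t + 19)². Setting 365·19/(t+19)² = 365t/[(t+19)(22+t)] gives 19(22+t) = t(t+19), so t² = 19×22 = 418.
t* = √418 = 20.45 min.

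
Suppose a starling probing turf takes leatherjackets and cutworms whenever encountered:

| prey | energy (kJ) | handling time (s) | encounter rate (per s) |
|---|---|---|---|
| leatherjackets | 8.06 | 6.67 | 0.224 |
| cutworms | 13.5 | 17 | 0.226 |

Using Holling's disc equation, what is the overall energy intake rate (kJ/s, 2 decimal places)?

0.77 kJ/s

R = Σλ_iE_i / (1 + Σλ_ih_i)
Numerator: 0.224×8.06 + 0.226×13.5 = 4.856
Denominator: 1 + 0.224×6.67 + 0.226×17 = 6.336
R = 4.856/6.336 = 0.7665 kJ/s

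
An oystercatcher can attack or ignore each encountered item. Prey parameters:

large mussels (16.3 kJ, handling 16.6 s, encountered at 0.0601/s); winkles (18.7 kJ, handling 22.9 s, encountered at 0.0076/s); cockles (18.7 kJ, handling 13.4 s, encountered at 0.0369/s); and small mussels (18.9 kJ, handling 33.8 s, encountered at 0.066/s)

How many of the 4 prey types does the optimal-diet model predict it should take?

3

Rank by E/h (kJ/s): cockles 1.4, large mussels 0.982, winkles 0.817, small mussels 0.559. Include each in turn until the next type's E/h falls below the running intake rate.
Rate on top 1: 0.4617. large mussels: 0.982 > 0.4617 → include.
Rate on top 2: 0.67. winkles: 0.817 > 0.67 → include.
Rate on top 3: 0.6795. small mussels: 0.559 < 0.6795 → exclude; stop.
Optimal diet: cockles, large mussels, winkles — 3 of 4 types.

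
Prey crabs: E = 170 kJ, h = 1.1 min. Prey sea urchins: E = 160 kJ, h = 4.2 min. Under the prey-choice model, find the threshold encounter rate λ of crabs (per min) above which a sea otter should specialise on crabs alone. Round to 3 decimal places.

0.297 per min

At the threshold, the rate on crabs alone equals the profitability of sea urchins: λ·170/(1 + λ·1.1) = 160/4.2 = 38.1.
Rearranging, λ(170 − 38.1×1.1) = 38.1, so λ = 38.1/128.1 = 0.2974 per min.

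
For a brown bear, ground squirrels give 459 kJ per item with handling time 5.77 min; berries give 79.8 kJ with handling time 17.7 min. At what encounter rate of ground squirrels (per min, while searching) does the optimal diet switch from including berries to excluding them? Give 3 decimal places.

0.010 per min

Drop berries once their profitability E₂/h₂ falls below the rate achievable on ground squirrels alone: E₂/h₂ = λE₁/(1 + λh₁).
Solve for λ: λE₁h₂ = E₂(1 + λh₁) → λ(E₁h₂ − E₂h₁) = E₂ → λ = E₂/(E₁h₂ − E₂h₁).
λ = 79.8/(459×17.7 − 79.8×5.77) = 79.8/7664 = 0.01041 per min.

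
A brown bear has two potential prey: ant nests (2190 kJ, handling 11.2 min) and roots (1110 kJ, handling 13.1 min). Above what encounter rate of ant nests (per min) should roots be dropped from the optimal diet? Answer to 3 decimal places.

0.068 per min

The zero-one rule: include roots iff E₂/h₂ > λE₁/(1+λh₁). Equality gives the switch point.
λE₁h₂ = E₂ + λE₂h₁ ⇒ λ = E₂/(E₁h₂ − E₂h₁) = 1110/(2.869e+04 − 1.243e+04) = 0.06828 per min.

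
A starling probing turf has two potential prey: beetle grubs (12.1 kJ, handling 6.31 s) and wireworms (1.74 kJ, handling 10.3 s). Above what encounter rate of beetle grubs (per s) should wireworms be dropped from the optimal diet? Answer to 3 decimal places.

0.015 per s

At the threshold, the rate on beetle grubs alone equals the profitability of wireworms: λ·12.1/(1 + λ·6.31) = 1.74/10.3 = 0.1689.
Rearranging, λ(12.1 − 0.1689×6.31) = 0.1689, so λ = 0.1689/11.03 = 0.01531 per s.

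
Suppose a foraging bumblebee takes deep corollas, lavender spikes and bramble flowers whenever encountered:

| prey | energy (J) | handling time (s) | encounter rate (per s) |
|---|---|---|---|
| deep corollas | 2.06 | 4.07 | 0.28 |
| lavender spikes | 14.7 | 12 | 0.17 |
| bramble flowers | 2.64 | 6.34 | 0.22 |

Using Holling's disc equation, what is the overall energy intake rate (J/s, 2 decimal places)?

0.66 J/s

R = (0.28×2.06 + 0.17×14.7 + 0.22×2.64) / (1 + 0.28×4.07 + 0.17×12 + 0.22×6.34) = 3.657/5.574 = 0.656 J/s.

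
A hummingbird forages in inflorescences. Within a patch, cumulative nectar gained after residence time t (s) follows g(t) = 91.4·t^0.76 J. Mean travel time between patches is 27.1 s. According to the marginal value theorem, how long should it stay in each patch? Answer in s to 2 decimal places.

By the marginal value theorem, leave when the instantaneous gain rate g'(t) equals the habitat-wide average g(t)/(T + t).
g'(t) = 0.76·91.4·t^-0.24. Setting 0.76·91.4·t^-0.24 = 91.4·t^0.76/(27.1+t) gives 0.76(27.1+t) = t, so 0.24·t = 0.76×27.1.
t* = 0.76×27.1/0.24 = 85.82 s.

85.82 s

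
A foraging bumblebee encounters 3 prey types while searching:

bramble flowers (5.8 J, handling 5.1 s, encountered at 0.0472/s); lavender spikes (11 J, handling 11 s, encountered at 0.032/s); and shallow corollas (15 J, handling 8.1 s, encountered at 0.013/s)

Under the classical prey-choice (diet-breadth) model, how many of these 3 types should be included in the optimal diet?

Profitabilities (E/h, J/s): shallow corollas 1.85, bramble flowers 1.14, lavender spikes 1. Add prey in this order while the next type's profitability exceeds the intake rate on those already taken.
Rate on top 1: 0.1764. bramble flowers: 1.14 > 0.1764 → include.
Rate on top 2: 0.3483. lavender spikes: 1 > 0.3483 → include.
Optimal diet: shallow corollas, bramble flowers, lavender spikes — 3 of 3 types.

3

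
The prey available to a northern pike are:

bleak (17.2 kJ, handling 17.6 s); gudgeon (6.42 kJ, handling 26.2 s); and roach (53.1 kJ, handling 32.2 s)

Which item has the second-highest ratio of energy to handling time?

Profitability E/h (kJ/s): bleak = 17.2/17.6 = 0.977, gudgeon = 6.42/26.2 = 0.245, roach = 53.1/32.2 = 1.65.
Ranked: roach > bleak > gudgeon.

bleak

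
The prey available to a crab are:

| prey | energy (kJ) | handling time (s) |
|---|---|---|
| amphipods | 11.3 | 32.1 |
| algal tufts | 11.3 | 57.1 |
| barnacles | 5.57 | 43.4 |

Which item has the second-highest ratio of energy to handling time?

algal tufts

In descending order of E/h:
amphipods: 11.3/32.1 = 0.352 kJ/s
algal tufts: 11.3/57.1 = 0.198 kJ/s
barnacles: 5.57/43.4 = 0.128 kJ/s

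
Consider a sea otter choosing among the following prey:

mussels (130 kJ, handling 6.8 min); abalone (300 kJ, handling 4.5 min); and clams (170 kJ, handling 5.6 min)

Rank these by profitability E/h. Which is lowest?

mussels

In descending order of E/h:
abalone: 300/4.5 = 66.7 kJ/min
clams: 170/5.6 = 30.4 kJ/min
mussels: 130/6.8 = 19.1 kJ/min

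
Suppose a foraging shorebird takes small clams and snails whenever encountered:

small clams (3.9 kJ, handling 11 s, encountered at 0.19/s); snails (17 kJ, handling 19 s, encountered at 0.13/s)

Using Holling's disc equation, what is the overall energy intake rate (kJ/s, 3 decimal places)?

0.531 kJ/s

Energy encountered per unit search time: 0.19×3.9 + 0.13×17 = 2.951 kJ/s.
Handling time per unit search time: 0.19×11 + 0.13×19 = 4.56.
Rate = 2.951/(1 + 4.56) = 0.5308 kJ/s.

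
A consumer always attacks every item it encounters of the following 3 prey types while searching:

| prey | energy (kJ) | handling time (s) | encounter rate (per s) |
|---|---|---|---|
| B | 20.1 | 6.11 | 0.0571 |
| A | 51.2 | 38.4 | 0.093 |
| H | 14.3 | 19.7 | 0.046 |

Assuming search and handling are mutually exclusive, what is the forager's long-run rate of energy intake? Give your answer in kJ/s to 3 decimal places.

R = (0.0571×20.1 + 0.093×51.2 + 0.046×14.3) / (1 + 0.0571×6.11 + 0.093×38.4 + 0.046×19.7) = 6.567/5.826 = 1.127 kJ/s.

1.127 kJ/s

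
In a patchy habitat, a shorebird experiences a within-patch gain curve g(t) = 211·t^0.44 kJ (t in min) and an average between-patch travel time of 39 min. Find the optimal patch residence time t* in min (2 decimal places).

Maximise g(t)/(T+t): set derivative to zero → g'(t)(T+t) = g(t).
g'(t) = 0.44·211·t^-0.56. Setting 0.44·211·t^-0.56 = 211·t^0.44/(39+t) gives 0.44(39+t) = t, so 0.56·t = 0.44×39.
t* = 0.44×39/0.56 = 30.64 min.

30.64 min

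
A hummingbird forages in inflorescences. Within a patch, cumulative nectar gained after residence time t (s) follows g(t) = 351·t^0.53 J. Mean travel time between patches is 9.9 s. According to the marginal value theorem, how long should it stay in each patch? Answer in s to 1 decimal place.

11.2 s

By the marginal value theorem, leave when the instantaneous gain rate g'(t) equals the habitat-wide average g(t)/(T + t).
g'(t) = 0.53·351·t^-0.47. Setting 0.53·351·t^-0.47 = 351·t^0.53/(9.9+t) gives 0.53(9.9+t) = t, so 0.47·t = 0.53×9.9.
t* = 0.53×9.9/0.47 = 11.16 s.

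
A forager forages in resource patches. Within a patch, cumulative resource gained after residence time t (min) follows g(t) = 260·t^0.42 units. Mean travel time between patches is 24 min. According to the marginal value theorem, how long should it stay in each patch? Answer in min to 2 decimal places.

By the marginal value theorem, leave when the instantaneous gain rate g'(t) equals the habitat-wide average g(t)/(T + t).
g'(t) = 0.42·260·t^-0.58. Setting 0.42·260·t^-0.58 = 260·t^0.42/(24+t) gives 0.42(24+t) = t, so 0.58·t = 0.42×24.
t* = 0.42×24/0.58 = 17.38 min.

17.38 min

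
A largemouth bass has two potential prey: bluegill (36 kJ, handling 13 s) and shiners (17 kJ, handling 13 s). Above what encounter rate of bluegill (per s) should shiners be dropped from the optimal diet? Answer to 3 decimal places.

0.069 per s

At the threshold, the rate on bluegill alone equals the profitability of shiners: λ·36/(1 + λ·13) = 17/13 = 1.308.
Rearranging, λ(36 − 1.308×13) = 1.308, so λ = 1.308/19 = 0.06883 per s.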